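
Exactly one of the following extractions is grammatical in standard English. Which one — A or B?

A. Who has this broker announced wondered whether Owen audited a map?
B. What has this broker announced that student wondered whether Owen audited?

In B, the wh-phrase is extracted from inside a wh-island (introduced by "whether"), which blocks movement.
In A, the extraction path crosses only that-complement boundaries, which are transparent.
So A is grammatical.

A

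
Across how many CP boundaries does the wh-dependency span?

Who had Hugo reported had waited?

1

"who" is extracted from the subject of "waited".
Boundaries crossed, outermost first: [Ø] — 1 in total.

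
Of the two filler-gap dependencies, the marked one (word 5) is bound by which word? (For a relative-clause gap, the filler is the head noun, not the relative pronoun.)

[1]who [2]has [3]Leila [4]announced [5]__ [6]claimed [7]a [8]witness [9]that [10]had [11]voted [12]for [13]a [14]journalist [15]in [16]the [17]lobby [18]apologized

The marked gap is the subject of "claimed".
Its filler is the fronted wh-phrase "who", at word 1.
(The other dependency links word 8 to a gap after word 9.)

1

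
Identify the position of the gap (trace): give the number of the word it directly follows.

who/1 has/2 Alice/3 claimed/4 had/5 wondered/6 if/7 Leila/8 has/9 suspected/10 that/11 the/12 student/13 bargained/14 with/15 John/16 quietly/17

4

The displaced element is "who" (word 1).
It is linked across 1 clause boundary (Ø).
It functions as the subject of "wondered", so the gap sits immediately after word 4 ("claimed").
Base order: Alice has claimed that who had wondered if Leila has suspected that the student bargained with John quietly.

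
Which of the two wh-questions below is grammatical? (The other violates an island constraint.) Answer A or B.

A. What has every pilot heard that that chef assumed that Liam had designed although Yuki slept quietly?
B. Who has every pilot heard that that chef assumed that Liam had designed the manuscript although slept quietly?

In B, the wh-phrase is extracted from inside an adjunct island (introduced by "although"), which blocks movement.
In A, the extraction path crosses only that-complement boundaries, which are transparent.
So A is grammatical.

A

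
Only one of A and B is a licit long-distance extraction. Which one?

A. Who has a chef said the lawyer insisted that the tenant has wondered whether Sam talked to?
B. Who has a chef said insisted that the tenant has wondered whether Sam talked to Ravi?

In A, the wh-phrase is extracted from inside a wh-island (introduced by "whether"), which blocks movement.
In B, the extraction path crosses only that-complement boundaries, which are transparent.
So B is grammatical.

B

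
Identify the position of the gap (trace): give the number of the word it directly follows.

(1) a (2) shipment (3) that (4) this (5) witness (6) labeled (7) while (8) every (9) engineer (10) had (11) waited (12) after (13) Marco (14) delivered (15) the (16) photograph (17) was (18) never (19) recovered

6

The displaced element is "a shipment" (word 2).
It functions as the direct object of "labeled", so the gap sits immediately after word 6 ("labeled").
Base order: This witness labeled a shipment while every engineer had waited after Marco delivered the photograph.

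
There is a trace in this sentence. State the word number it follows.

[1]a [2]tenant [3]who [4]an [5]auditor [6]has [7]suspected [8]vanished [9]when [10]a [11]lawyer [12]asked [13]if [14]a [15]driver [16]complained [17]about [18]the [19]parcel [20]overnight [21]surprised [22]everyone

7

The displaced element is "a tenant" (word 2).
It is linked across 1 clause boundary (Ø).
It functions as the subject of "vanished", so the gap sits immediately after word 7 ("suspected").
Base order: An auditor has suspected that a tenant vanished when a lawyer asked if a driver complained about the parcel overnight.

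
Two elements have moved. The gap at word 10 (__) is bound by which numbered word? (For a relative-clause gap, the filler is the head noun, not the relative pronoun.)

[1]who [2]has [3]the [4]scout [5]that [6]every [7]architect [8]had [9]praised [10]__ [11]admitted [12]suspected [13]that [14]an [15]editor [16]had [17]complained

The marked gap is inside the relative clause, the direct object of "praised".
Its filler is the head noun "scout" (via "that"), at word 4.
(The other dependency links word 1 to a gap after word 11.)

4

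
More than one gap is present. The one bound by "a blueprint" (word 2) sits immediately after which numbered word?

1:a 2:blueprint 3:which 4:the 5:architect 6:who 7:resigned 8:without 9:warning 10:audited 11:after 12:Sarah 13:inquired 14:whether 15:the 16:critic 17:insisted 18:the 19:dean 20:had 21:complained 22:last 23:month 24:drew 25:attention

10

The displaced element is "a blueprint" (word 2).
It functions as the direct object of "audited", so the gap sits immediately after word 10 ("audited").
Base order: The architect who resigned without warning audited a blueprint after Sarah inquired whether the critic insisted the dean had complained last month.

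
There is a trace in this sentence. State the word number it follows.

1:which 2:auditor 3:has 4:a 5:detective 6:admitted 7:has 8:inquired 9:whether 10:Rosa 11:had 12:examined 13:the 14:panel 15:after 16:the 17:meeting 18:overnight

6

The displaced element is "which auditor" (word 2).
It is linked across 1 clause boundary (Ø).
It functions as the subject of "inquired", so the gap sits immediately after word 6 ("admitted").
Base order: A detective has admitted that which auditor has inquired whether Rosa had examined the panel after the meeting overnight.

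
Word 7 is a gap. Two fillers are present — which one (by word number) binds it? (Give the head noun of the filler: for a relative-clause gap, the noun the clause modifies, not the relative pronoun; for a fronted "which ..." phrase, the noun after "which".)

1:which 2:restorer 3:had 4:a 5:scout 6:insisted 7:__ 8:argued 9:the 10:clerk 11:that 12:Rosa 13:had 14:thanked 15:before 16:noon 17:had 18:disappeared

2

The marked gap is the subject of "argued".
Its filler is the fronted wh-phrase "which restorer", at word 2.
(The other dependency links word 10 to a gap after word 14.)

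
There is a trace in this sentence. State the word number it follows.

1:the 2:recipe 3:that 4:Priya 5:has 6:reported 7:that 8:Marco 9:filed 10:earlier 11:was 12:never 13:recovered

The displaced element is "the recipe" (word 2).
It is linked across 1 clause boundary (that).
It functions as the direct object of "filed", so the gap sits immediately after word 9 ("filed").
Base order: Priya has reported that Marco filed the recipe earlier.

9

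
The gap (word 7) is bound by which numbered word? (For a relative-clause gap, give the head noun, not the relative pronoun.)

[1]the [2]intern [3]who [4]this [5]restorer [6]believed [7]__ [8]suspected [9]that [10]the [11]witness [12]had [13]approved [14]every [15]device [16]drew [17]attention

2

The gap at 7 is the subject of "suspected", inside a relative clause.
The relative pronoun is "who" (word 3); it is bound by the head noun immediately before it.
Its filler is the head noun "intern", at word 2.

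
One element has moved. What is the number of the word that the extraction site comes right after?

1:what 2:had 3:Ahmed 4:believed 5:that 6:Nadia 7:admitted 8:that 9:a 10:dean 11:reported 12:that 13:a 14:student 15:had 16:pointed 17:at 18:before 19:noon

The displaced element is "what" (word 1).
It is linked across 3 clause boundaries (that → that → that).
It functions as the object of the preposition "at" of "pointed", so the gap sits immediately after word 17 ("at").
Base order: Ahmed had believed that Nadia admitted that a dean reported that a student had pointed at what before noon.

17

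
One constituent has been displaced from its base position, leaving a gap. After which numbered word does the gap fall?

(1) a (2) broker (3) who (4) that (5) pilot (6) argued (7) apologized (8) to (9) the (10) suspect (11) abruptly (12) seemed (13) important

6

The displaced element is "a broker" (word 2).
It is linked across 1 clause boundary (Ø).
It functions as the subject of "apologized", so the gap sits immediately after word 6 ("argued").
Base order: That pilot argued that a broker apologized to the suspect abruptly.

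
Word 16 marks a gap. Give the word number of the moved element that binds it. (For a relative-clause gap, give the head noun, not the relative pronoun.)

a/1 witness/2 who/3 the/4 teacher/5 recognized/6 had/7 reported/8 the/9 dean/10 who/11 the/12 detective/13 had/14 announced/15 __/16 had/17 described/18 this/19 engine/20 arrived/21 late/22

The gap at 16 is the subject of "described", inside a relative clause.
The relative pronoun is "who" (word 11); it is bound by the head noun immediately before it.
Its filler is the head noun "dean", at word 10.

10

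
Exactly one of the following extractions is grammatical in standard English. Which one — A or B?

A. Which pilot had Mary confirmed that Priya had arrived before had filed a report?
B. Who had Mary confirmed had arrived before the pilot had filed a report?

B

In A, the wh-phrase is extracted from inside an adjunct island (introduced by "before"), which blocks movement.
In B, the extraction path crosses only that-complement boundaries, which are transparent.
So B is grammatical.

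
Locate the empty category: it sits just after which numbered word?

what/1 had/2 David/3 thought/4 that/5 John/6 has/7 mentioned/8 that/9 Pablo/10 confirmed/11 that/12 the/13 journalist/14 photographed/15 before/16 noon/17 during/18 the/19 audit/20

The displaced element is "what" (word 1).
It is linked across 3 clause boundaries (that → that → that).
It functions as the direct object of "photographed", so the gap sits immediately after word 15 ("photographed").
Base order: David had thought that John has mentioned that Pablo confirmed that the journalist photographed what before noon during the audit.

15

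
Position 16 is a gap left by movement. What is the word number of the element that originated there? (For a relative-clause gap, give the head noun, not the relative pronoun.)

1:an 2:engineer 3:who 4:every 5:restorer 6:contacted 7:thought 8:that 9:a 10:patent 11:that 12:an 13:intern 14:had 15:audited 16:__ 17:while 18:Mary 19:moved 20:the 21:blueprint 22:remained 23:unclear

The gap at 16 is the object of "audited", inside a relative clause.
The relative pronoun is "that" (word 11); it is bound by the head noun immediately before it.
Its filler is the head noun "patent", at word 10.

10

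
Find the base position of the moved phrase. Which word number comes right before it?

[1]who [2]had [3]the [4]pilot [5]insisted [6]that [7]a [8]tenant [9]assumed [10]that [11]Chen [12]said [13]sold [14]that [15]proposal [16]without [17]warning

12

The displaced element is "who" (word 1).
It is linked across 3 clause boundaries (that → that → Ø).
It functions as the subject of "sold", so the gap sits immediately after word 12 ("said").
Base order: The pilot had insisted that a tenant assumed that Chen said that who sold that proposal without warning.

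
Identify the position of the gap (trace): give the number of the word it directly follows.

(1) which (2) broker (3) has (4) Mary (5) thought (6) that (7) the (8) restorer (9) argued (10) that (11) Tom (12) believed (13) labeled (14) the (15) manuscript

The displaced element is "which broker" (word 2).
It is linked across 3 clause boundaries (that → that → Ø).
It functions as the subject of "labeled", so the gap sits immediately after word 12 ("believed").
Base order: Mary has thought that the restorer argued that Tom believed that which broker labeled the manuscript.

12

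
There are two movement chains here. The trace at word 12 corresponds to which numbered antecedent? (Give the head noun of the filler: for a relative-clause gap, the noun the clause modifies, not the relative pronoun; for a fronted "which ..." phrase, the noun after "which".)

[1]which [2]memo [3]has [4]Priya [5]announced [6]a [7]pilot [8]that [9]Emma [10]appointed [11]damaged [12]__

2

The marked gap is the direct object of "damaged".
Its filler is the fronted wh-phrase "which memo", at word 2.
(The other dependency links word 7 to a gap after word 10.)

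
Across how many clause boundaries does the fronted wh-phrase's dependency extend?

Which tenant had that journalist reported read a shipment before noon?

"which tenant" is extracted from the subject of "read".
Boundaries crossed, outermost first: [Ø] — 1 in total.

1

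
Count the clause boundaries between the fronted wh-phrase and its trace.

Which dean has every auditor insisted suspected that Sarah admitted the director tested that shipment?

1

"which dean" is extracted from the subject of "suspected".
Boundaries crossed, outermost first: [Ø] — 1 in total.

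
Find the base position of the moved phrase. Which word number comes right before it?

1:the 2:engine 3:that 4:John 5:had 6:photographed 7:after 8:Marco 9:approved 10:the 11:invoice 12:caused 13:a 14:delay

The displaced element is "the engine" (word 2).
It functions as the direct object of "photographed", so the gap sits immediately after word 6 ("photographed").
Base order: John had photographed the engine after Marco approved the invoice.

6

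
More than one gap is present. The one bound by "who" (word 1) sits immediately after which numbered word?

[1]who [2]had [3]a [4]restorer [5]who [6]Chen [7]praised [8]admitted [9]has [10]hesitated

8

The displaced element is "who" (word 1).
It is linked across 1 clause boundary (Ø).
It functions as the subject of "hesitated", so the gap sits immediately after word 8 ("admitted").
Base order: A restorer who Chen praised had admitted that who has hesitated.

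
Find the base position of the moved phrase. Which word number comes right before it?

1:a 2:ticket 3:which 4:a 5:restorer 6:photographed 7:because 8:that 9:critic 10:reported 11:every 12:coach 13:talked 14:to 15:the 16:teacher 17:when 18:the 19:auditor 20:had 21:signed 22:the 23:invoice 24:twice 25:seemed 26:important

6

The displaced element is "a ticket" (word 2).
It functions as the direct object of "photographed", so the gap sits immediately after word 6 ("photographed").
Base order: A restorer photographed a ticket because that critic reported every coach talked to the teacher when the auditor had signed the invoice twice.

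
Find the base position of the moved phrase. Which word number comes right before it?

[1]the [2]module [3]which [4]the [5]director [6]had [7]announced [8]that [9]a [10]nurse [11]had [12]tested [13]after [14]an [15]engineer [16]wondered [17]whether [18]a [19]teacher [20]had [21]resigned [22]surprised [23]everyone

The displaced element is "the module" (word 2).
It is linked across 1 clause boundary (that).
It functions as the direct object of "tested", so the gap sits immediately after word 12 ("tested").
Base order: The director had announced that a nurse had tested the module after an engineer wondered whether a teacher had resigned.

12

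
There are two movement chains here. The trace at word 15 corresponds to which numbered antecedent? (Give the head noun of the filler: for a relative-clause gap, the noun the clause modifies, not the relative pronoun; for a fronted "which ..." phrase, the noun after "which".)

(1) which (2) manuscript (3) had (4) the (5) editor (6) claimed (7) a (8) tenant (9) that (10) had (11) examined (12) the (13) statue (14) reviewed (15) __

The marked gap is the direct object of "reviewed".
Its filler is the fronted wh-phrase "which manuscript", at word 2.
(The other dependency links word 8 to a gap after word 9.)

2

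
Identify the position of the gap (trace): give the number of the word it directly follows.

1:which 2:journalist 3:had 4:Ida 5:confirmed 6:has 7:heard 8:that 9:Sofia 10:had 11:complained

The displaced element is "which journalist" (word 2).
It is linked across 1 clause boundary (Ø).
It functions as the subject of "heard", so the gap sits immediately after word 5 ("confirmed").
Base order: Ida had confirmed which journalist has heard that Sofia had complained.

5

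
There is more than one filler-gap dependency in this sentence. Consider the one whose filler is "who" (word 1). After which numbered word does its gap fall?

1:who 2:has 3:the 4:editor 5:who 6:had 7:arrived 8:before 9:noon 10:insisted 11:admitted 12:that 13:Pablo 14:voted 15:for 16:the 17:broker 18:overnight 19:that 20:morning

10

The displaced element is "who" (word 1).
It is linked across 1 clause boundary (Ø).
It functions as the subject of "admitted", so the gap sits immediately after word 10 ("insisted").
Base order: The editor who had arrived before noon has insisted who admitted that Pablo voted for the broker overnight that morning.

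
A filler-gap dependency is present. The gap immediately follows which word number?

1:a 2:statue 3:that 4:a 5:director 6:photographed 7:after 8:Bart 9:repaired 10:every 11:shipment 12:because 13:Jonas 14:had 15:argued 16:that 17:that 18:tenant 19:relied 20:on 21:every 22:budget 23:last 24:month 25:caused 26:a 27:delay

6

The displaced element is "a statue" (word 2).
It functions as the direct object of "photographed", so the gap sits immediately after word 6 ("photographed").
Base order: A director photographed a statue after Bart repaired every shipment because Jonas had argued that that tenant relied on every budget last month.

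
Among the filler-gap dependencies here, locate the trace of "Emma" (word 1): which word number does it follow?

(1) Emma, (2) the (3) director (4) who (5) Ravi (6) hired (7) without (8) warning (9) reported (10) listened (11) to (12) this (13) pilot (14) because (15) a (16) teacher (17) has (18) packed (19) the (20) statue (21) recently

The displaced element is "Emma" (word 1).
It is linked across 1 clause boundary (Ø).
It functions as the subject of "listened", so the gap sits immediately after word 9 ("reported").
Base order: The director who Ravi hired without warning reported that Emma listened to this pilot because a teacher has packed the statue recently.

9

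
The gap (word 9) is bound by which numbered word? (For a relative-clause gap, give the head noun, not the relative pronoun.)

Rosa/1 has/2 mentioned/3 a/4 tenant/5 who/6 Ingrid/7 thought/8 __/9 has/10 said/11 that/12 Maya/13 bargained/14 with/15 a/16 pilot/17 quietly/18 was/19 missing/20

The gap at 9 is the subject of "said", inside a relative clause.
The relative pronoun is "who" (word 6); it is bound by the head noun immediately before it.
Its filler is the head noun "tenant", at word 5.

5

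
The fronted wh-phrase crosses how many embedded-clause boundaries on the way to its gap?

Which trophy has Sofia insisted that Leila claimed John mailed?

"which trophy" is extracted from the object of "mailed".
Boundaries crossed, outermost first: [that], [Ø] — 2 in total.

2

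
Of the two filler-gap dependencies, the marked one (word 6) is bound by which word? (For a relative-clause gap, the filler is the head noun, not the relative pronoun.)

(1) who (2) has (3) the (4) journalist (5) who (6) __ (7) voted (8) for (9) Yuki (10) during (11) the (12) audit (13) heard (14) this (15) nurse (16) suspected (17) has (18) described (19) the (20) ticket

4

The marked gap is inside the relative clause, the subject of "voted".
Its filler is the head noun "journalist" (via "who"), at word 4.
(The other dependency links word 1 to a gap after word 16.)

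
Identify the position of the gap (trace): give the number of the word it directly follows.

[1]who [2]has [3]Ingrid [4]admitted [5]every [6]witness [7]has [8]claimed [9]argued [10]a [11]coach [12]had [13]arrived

8

The displaced element is "who" (word 1).
It is linked across 2 clause boundaries (Ø → Ø).
It functions as the subject of "argued", so the gap sits immediately after word 8 ("claimed").
Base order: Ingrid has admitted every witness has claimed that who argued a coach had arrived.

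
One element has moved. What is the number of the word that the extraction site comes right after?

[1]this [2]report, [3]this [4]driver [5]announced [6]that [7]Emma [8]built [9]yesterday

The displaced element is "this report" (word 2).
It is linked across 1 clause boundary (that).
It functions as the direct object of "built", so the gap sits immediately after word 8 ("built").
Base order: This driver announced that Emma built this report yesterday.

8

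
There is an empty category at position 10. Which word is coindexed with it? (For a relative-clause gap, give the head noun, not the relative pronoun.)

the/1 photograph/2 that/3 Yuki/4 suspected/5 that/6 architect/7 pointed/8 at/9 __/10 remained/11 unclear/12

The gap at 10 is the prepositional object of "pointed", inside a relative clause.
The relative pronoun is "that" (word 3); it is bound by the head noun immediately before it.
Its filler is the head noun "photograph", at word 2.

2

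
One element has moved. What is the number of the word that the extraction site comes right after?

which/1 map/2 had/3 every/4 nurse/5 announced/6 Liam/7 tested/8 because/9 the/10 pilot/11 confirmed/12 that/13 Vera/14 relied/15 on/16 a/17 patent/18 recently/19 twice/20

8

The displaced element is "which map" (word 2).
It is linked across 1 clause boundary (Ø).
It functions as the direct object of "tested", so the gap sits immediately after word 8 ("tested").
Base order: Every nurse had announced Liam tested which map because the pilot confirmed that Vera relied on a patent recently twice.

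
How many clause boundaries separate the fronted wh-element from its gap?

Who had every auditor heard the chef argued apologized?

2

"who" is extracted from the subject of "apologized".
Boundaries crossed, outermost first: [Ø], [Ø] — 2 in total.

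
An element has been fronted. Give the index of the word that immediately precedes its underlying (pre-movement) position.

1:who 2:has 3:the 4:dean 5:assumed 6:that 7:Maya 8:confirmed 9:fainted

The displaced element is "who" (word 1).
It is linked across 2 clause boundaries (that → Ø).
It functions as the subject of "fainted", so the gap sits immediately after word 8 ("confirmed").
Base order: The dean has assumed that Maya confirmed that who fainted.

8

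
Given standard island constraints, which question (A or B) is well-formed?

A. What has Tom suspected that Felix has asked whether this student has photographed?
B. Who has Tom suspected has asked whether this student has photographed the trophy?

B

In A, the wh-phrase is extracted from inside a wh-island (introduced by "whether"), which blocks movement.
In B, the extraction path crosses only that-complement boundaries, which are transparent.
So B is grammatical.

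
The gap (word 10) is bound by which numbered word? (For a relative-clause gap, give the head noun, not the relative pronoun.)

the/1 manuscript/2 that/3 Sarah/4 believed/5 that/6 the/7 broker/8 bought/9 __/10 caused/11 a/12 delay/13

The gap at 10 is the object of "bought", inside a relative clause.
The relative pronoun is "that" (word 3); it is bound by the head noun immediately before it.
Its filler is the head noun "manuscript", at word 2.

2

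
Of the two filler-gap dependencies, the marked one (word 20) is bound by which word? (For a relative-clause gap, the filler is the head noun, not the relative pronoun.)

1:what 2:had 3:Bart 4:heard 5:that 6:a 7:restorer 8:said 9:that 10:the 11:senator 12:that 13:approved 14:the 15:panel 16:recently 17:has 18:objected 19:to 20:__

The marked gap is the object of the preposition "to" of "objected".
Its filler is the fronted wh-phrase "what", at word 1.
(The other dependency links word 11 to a gap after word 12.)

1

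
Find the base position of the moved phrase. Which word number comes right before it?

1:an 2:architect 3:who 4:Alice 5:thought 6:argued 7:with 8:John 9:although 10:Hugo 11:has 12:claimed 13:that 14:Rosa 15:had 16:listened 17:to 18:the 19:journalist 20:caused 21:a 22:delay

5

The displaced element is "an architect" (word 2).
It is linked across 1 clause boundary (Ø).
It functions as the subject of "argued", so the gap sits immediately after word 5 ("thought").
Base order: Alice thought that an architect argued with John although Hugo has claimed that Rosa had listened to the journalist.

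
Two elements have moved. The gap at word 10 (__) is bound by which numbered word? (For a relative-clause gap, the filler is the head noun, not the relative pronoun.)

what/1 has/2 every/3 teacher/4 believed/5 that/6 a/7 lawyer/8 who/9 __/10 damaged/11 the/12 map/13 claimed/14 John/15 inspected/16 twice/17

8

The marked gap is inside the relative clause, the subject of "damaged".
Its filler is the head noun "lawyer" (via "who"), at word 8.
(The other dependency links word 1 to a gap after word 16.)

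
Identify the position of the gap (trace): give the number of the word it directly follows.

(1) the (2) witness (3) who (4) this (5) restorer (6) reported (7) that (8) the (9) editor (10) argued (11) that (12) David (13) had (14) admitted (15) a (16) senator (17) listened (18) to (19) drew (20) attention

The displaced element is "the witness" (word 2).
It is linked across 3 clause boundaries (that → that → Ø).
It functions as the object of the preposition "to" of "listened", so the gap sits immediately after word 18 ("to").
Base order: This restorer reported that the editor argued that David had admitted a senator listened to the witness.

18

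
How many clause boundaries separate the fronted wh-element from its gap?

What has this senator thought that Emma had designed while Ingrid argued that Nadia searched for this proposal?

1

"what" is extracted from the object of "designed".
Boundaries crossed, outermost first: [that] — 1 in total.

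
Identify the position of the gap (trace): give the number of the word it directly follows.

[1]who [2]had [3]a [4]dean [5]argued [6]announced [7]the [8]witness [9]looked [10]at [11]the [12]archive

5

The displaced element is "who" (word 1).
It is linked across 1 clause boundary (Ø).
It functions as the subject of "announced", so the gap sits immediately after word 5 ("argued").
Base order: A dean had argued who announced the witness looked at the archive.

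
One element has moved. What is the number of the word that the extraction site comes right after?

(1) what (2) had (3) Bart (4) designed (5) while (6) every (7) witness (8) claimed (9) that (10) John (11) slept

The displaced element is "what" (word 1).
It functions as the direct object of "designed", so the gap sits immediately after word 4 ("designed").
Base order: Bart had designed what while every witness claimed that John slept.

4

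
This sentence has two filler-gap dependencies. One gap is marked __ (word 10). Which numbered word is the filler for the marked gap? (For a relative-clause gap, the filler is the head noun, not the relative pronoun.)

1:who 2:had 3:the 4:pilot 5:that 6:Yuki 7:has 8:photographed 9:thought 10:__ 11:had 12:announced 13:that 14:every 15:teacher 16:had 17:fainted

1

The marked gap is the subject of "announced".
Its filler is the fronted wh-phrase "who", at word 1.
(The other dependency links word 4 to a gap after word 8.)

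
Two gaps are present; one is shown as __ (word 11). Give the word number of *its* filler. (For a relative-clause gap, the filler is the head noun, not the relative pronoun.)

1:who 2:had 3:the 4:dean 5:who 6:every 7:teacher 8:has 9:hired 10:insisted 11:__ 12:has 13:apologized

1

The marked gap is the subject of "apologized".
Its filler is the fronted wh-phrase "who", at word 1.
(The other dependency links word 4 to a gap after word 9.)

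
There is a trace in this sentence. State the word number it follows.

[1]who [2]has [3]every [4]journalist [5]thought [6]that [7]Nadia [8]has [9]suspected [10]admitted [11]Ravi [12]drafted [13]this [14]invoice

9

The displaced element is "who" (word 1).
It is linked across 2 clause boundaries (that → Ø).
It functions as the subject of "admitted", so the gap sits immediately after word 9 ("suspected").
Base order: Every journalist has thought that Nadia has suspected that who admitted Ravi drafted this invoice.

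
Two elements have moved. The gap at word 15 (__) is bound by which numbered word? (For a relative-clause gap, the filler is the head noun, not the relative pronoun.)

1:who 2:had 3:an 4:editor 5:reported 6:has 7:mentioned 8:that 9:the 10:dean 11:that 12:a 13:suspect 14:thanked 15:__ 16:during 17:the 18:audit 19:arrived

10

The marked gap is inside the relative clause, the direct object of "thanked".
Its filler is the head noun "dean" (via "that"), at word 10.
(The other dependency links word 1 to a gap after word 5.)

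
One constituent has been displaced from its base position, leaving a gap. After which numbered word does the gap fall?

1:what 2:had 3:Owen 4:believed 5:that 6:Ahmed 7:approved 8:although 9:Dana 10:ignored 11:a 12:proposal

The displaced element is "what" (word 1).
It is linked across 1 clause boundary (that).
It functions as the direct object of "approved", so the gap sits immediately after word 7 ("approved").
Base order: Owen had believed that Ahmed approved what although Dana ignored a proposal.

7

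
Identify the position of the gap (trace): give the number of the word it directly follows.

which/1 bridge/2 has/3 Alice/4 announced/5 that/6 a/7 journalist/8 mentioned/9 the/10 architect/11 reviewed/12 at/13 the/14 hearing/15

The displaced element is "which bridge" (word 2).
It is linked across 2 clause boundaries (that → Ø).
It functions as the direct object of "reviewed", so the gap sits immediately after word 12 ("reviewed").
Base order: Alice has announced that a journalist mentioned the architect reviewed which bridge at the hearing.

12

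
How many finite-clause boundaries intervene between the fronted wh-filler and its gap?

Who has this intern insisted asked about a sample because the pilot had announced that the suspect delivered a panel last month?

"who" is extracted from the subject of "asked".
Boundaries crossed, outermost first: [Ø] — 1 in total.

1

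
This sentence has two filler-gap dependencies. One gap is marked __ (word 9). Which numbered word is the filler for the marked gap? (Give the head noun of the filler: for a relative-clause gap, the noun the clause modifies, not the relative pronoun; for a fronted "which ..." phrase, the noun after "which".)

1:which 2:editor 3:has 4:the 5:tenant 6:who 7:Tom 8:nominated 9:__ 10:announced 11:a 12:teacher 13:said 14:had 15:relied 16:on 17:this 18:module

The marked gap is inside the relative clause, the direct object of "nominated".
Its filler is the head noun "tenant" (via "who"), at word 5.
(The other dependency links word 2 to a gap after word 13.)

5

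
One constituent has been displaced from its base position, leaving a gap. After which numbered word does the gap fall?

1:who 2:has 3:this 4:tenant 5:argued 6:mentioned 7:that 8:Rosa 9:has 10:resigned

The displaced element is "who" (word 1).
It is linked across 1 clause boundary (Ø).
It functions as the subject of "mentioned", so the gap sits immediately after word 5 ("argued").
Base order: This tenant has argued that who mentioned that Rosa has resigned.

5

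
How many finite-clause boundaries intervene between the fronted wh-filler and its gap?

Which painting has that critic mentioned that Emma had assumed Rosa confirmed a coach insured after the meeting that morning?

3

"which painting" is extracted from the object of "insured".
Boundaries crossed, outermost first: [that], [Ø], [Ø] — 3 in total.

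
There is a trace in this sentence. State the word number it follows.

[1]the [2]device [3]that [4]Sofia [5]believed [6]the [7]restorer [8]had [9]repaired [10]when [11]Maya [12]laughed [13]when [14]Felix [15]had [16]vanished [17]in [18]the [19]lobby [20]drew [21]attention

9

The displaced element is "the device" (word 2).
It is linked across 1 clause boundary (Ø).
It functions as the direct object of "repaired", so the gap sits immediately after word 9 ("repaired").
Base order: Sofia believed the restorer had repaired the device when Maya laughed when Felix had vanished in the lobby.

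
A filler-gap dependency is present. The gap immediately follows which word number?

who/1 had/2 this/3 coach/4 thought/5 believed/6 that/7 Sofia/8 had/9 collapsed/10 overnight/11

The displaced element is "who" (word 1).
It is linked across 1 clause boundary (Ø).
It functions as the subject of "believed", so the gap sits immediately after word 5 ("thought").
Base order: This coach had thought who believed that Sofia had collapsed overnight.

5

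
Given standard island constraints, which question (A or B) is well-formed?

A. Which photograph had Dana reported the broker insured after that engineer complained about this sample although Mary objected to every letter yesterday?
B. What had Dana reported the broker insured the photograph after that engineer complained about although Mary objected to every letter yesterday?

A

In B, the wh-phrase is extracted from inside an adjunct island (introduced by "after"), which blocks movement.
In A, the extraction path crosses only that-complement boundaries, which are transparent.
So A is grammatical.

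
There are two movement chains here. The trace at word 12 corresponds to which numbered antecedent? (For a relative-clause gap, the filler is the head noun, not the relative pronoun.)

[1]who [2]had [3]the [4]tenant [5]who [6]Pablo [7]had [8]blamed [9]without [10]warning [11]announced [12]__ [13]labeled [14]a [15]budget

The marked gap is the subject of "labeled".
Its filler is the fronted wh-phrase "who", at word 1.
(The other dependency links word 4 to a gap after word 8.)

1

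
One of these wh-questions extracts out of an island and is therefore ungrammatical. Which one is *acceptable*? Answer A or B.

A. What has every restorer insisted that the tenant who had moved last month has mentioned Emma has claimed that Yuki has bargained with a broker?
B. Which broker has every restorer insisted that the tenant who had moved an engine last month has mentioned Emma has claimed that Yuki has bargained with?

B

In A, the wh-phrase is extracted from inside a complex-NP island (relative clause) (introduced by "who"), which blocks movement.
In B, the extraction path crosses only that-complement boundaries, which are transparent.
So B is grammatical.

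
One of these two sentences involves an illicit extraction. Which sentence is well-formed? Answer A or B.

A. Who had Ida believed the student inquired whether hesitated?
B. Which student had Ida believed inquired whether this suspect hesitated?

In A, the wh-phrase is extracted from inside a wh-island (introduced by "whether"), which blocks movement.
In B, the extraction path crosses only that-complement boundaries, which are transparent.
So B is grammatical.

B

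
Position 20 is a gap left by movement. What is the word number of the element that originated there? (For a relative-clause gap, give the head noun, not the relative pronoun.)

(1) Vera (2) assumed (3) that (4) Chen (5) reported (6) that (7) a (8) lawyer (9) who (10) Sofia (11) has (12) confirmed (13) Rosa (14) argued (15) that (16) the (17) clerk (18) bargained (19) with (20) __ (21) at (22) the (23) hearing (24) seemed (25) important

8

The gap at 20 is the prepositional object of "bargained", inside a relative clause.
The relative pronoun is "who" (word 9); it is bound by the head noun immediately before it.
Its filler is the head noun "lawyer", at word 8.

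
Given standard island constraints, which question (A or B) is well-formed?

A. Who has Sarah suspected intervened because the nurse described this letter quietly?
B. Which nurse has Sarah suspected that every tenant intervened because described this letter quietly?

A

In B, the wh-phrase is extracted from inside an adjunct island (introduced by "because"), which blocks movement.
In A, the extraction path crosses only that-complement boundaries, which are transparent.
So A is grammatical.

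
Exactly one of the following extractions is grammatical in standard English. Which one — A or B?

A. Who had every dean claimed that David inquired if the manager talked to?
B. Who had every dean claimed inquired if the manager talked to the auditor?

B

In A, the wh-phrase is extracted from inside a wh-island (introduced by "if"), which blocks movement.
In B, the extraction path crosses only that-complement boundaries, which are transparent.
So B is grammatical.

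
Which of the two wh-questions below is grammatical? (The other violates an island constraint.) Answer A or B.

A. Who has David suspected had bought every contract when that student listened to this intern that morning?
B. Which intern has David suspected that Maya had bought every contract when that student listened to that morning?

In B, the wh-phrase is extracted from inside an adjunct island (introduced by "when"), which blocks movement.
In A, the extraction path crosses only that-complement boundaries, which are transparent.
So A is grammatical.

A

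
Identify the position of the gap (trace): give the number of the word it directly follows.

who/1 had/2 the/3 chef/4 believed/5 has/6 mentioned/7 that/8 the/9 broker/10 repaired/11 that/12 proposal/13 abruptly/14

5

The displaced element is "who" (word 1).
It is linked across 1 clause boundary (Ø).
It functions as the subject of "mentioned", so the gap sits immediately after word 5 ("believed").
Base order: The chef had believed that who has mentioned that the broker repaired that proposal abruptly.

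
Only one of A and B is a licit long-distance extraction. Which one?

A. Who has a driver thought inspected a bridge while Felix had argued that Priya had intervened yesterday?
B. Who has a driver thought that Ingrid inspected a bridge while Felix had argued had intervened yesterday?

A

In B, the wh-phrase is extracted from inside an adjunct island (introduced by "while"), which blocks movement.
In A, the extraction path crosses only that-complement boundaries, which are transparent.
So A is grammatical.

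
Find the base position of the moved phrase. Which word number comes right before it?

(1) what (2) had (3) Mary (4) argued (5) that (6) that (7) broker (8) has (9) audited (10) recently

9

The displaced element is "what" (word 1).
It is linked across 1 clause boundary (that).
It functions as the direct object of "audited", so the gap sits immediately after word 9 ("audited").
Base order: Mary had argued that that broker has audited what recently.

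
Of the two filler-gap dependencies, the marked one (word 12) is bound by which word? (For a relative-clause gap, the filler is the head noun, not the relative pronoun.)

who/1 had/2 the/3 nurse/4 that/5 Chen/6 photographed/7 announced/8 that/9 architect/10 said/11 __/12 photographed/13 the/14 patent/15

1

The marked gap is the subject of "photographed".
Its filler is the fronted wh-phrase "who", at word 1.
(The other dependency links word 4 to a gap after word 7.)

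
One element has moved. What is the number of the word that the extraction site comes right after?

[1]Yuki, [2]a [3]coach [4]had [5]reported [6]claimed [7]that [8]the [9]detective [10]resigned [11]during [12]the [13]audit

5

The displaced element is "Yuki" (word 1).
It is linked across 1 clause boundary (Ø).
It functions as the subject of "claimed", so the gap sits immediately after word 5 ("reported").
Base order: A coach had reported that Yuki claimed that the detective resigned during the audit.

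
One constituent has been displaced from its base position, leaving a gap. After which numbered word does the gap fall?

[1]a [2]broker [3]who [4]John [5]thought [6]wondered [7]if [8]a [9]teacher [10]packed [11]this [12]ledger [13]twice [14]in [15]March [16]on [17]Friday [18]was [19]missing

The displaced element is "a broker" (word 2).
It is linked across 1 clause boundary (Ø).
It functions as the subject of "wondered", so the gap sits immediately after word 5 ("thought").
Base order: John thought a broker wondered if a teacher packed this ledger twice in March on Friday.

5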